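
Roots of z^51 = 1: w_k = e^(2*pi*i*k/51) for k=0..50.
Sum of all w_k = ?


The sum of all 51th roots of unity is 0.
Geometric series: (1 - w^51)/(1 - w) = (1-1)/(1-w) = 0 since w^51 = 1, w ≠ 1.
Alternatively: coefficient of z^50 in z^51 - 1 is 0.

0


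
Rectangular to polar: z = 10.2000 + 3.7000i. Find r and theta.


r = sqrt(104.04+13.69) = sqrt(117.73) = 10.8503
theta = atan2(3.7, 10.2) = 19.9380 degrees

r = 10.8503, theta = 19.9380 degrees


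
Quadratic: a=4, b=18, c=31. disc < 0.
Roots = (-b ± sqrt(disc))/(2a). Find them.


disc = 18^2 - 4*4*31 = 324 - 496 = -172
sqrt(|disc|) = sqrt(172) = 13.1149
Real part = -18/(2*4) = -2.2500
Imag part = 13.1149/(2*4) = 1.6394

-2.2500 ± 1.6394i


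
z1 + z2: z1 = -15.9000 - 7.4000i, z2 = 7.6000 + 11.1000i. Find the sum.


Real: -15.9 + 7.6 = -8.3
Imag: -7.4 + 11.1 = 3.7

-8.3000 + 3.7000i


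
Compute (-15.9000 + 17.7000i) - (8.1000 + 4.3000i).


Real: -15.9 - 8.1 = -24
Imag: 17.7 - 4.3 = 13.4

-24.0000 + 13.4000i


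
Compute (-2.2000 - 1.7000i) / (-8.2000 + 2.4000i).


Conjugate of z2 = -8.2000 - 2.4000i
Numerator: (-2.2000 - 1.7000i)(-8.2000 - 2.4000i) = 13.9600 + 19.2200i
Denominator: (-8.2)^2 + 2.4^2 = 73
Result = (13.9600 + 19.2200i)/73

0.1912 + 0.2633i


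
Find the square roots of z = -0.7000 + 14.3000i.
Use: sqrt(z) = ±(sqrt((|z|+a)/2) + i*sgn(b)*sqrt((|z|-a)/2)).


|z| = sqrt(0.49+204.49) = 14.3171
sqrt((|z|+a)/2) = sqrt((14.3171+(-0.7))/2) = sqrt(6.8086) = 2.6093
sqrt((|z|-a)/2) = sqrt((14.3171-(-0.7))/2) = sqrt(7.5086) = 2.7402

±(2.6093 + 2.7402i) i.e. 2.6093 + 2.7402i and -2.6093 - 2.7402i


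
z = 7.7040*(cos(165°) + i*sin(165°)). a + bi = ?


a = 7.7040*cos(165°) = 7.7040*(-0.96593) = -7.4415
b = 7.7040*sin(165°) = 7.7040*0.25882 = 1.9939

-7.4415 + 1.9939i


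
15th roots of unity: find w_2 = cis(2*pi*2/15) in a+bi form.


Angle = 360*2/15 = 48°
a = cos(48°) = 0.6691
b = sin(48°) = 0.7431

0.6691 + 0.7431i


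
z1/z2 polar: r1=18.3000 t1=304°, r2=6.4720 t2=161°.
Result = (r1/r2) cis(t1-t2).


r = 18.3000 / 6.4720 = 2.8276
theta = 304° - 161° = 143° = 143° (mod 360)

2.8276 cis(143°)


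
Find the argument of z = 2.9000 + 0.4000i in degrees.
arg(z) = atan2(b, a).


Re = 2.9, Im = 0.4
arg = atan2(0.4, 2.9) = 7.8533 degrees

arg(z) = 7.8533 degrees


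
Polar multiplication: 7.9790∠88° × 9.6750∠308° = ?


r = 7.9790 * 9.6750 = 77.1968
theta = 88° + 308° = 396° = 36° (mod 360)

77.1968 cis(36°)


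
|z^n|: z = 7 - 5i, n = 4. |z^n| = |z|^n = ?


|z| = sqrt(49+25) = sqrt(74) = 8.6023
|z^4| = |z|^4 = (sqrt(74))^4 = 74^2 = 5476

|z^4| = 5476


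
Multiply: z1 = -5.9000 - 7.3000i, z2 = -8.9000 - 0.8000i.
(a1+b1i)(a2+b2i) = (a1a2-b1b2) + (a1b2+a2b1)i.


Real = -5.9*(-8.9) - (-7.3)*(-0.8) = 52.51 - 5.84 = 46.67
Imag = -5.9*(-0.8) - (8.9)*(-7.3) = 4.72 + 64.97 = 69.69

46.6700 + 69.6900i


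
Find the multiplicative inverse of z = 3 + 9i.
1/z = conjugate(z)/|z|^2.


|z|^2 = 9+81 = 90
1/z = (3 - 9i)/90

1/z = 0.0333 - 0.1000i


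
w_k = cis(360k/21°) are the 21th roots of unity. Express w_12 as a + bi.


Angle = 360*12/21 = 205.7143°
a = cos(205.7143°) = -0.9010
b = sin(205.7143°) = -0.4339

-0.9010 - 0.4339i


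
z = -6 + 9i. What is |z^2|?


|z| = sqrt(36+81) = sqrt(117) = 10.8167
|z^2| = |z|^2 = (sqrt(117))^2 = 117

|z^2| = 117


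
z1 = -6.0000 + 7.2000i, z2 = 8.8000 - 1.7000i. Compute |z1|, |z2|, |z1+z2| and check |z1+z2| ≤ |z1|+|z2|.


|z1| = sqrt((-6)^2 + 7.2^2) = sqrt(87.84) = 9.3723
|z2| = sqrt(8.8^2 + (-1.7)^2) = sqrt(80.33) = 8.9627
z1+z2 = 2.8000 + 5.5000i
|z1+z2| = sqrt(38.09) = 6.1717
|z1|+|z2| = 9.3723 + 8.9627 = 18.3350

|z1+z2| = 6.1717 ≤ |z1|+|z2| = 18.3350 (verified)


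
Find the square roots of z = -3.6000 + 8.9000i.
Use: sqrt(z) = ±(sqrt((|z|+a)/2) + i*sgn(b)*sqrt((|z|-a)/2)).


|z| = sqrt(12.96+79.21) = 9.6005
sqrt((|z|+a)/2) = sqrt((9.6005+(-3.6))/2) = sqrt(3.0003) = 1.7321
sqrt((|z|-a)/2) = sqrt((9.6005-(-3.6))/2) = sqrt(6.6003) = 2.5691

±(1.7321 + 2.5691i) i.e. 1.7321 + 2.5691i and -1.7321 - 2.5691i


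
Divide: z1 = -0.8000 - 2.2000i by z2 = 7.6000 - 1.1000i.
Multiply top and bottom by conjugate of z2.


Conjugate of z2 = 7.6000 + 1.1000i
Numerator: (-0.8000 - 2.2000i)(7.6000 + 1.1000i) = -3.6600 - 17.6000i
Denominator: 7.6^2 + (-1.1)^2 = 58.97
Result = (-3.6600 - 17.6000i)/58.97

-0.0621 - 0.2985i


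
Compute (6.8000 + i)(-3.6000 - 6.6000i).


Real = 6.8*(-3.6) - 1*(-6.6) = -24.48 - (-6.6) = -17.88
Imag = 6.8*(-6.6) - (3.6)*1 = -44.88 - (3.6) = -48.48

-17.8800 - 48.4800i


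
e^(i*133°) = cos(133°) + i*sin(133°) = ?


cos(133°) = -0.6820
sin(133°) = 0.7314

e^(i*133°) = -0.6820 + 0.7314i


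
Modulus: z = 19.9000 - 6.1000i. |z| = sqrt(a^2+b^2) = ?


|z| = sqrt(19.9^2 + (-6.1)^2) = sqrt(396.01 + 37.21) = sqrt(433.22) = 20.8139

|z| = 20.8139


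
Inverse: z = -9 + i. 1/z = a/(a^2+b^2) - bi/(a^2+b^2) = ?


|z|^2 = 81+1 = 82
1/z = (-9 - 1i)/82

1/z = -0.1098 - 0.0122i


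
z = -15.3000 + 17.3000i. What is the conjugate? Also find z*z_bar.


z_bar = -15.3000 - 17.3000i
z*z_bar = (-15.3)^2 + 17.3^2 = 234.09 + 299.29 = 533.38

z_bar = -15.3000 - 17.3000i, z*z_bar = 533.38


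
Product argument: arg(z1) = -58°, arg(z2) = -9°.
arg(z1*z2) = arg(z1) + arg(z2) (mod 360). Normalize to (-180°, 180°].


arg(z1*z2) = -58° - 9° = -67°
Normalized to (-180°, 180°]: -67°

-67°


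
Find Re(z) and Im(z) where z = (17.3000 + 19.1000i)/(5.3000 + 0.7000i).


Multiply by conjugate: (17.3000 + 19.1000i)(5.3000 - 0.7000i) / (5.3^2 + 0.7^2)
Numerator real = 17.3*5.3 + 19.1*0.7 = 105.06
Numerator imag = 19.1*5.3 - 17.3*0.7 = 89.12
Denominator = 28.58
Re(z) = 105.06/28.58 = 3.6760
Im(z) = 89.12/28.58 = 3.1183

Re(z) = 3.6760, Im(z) = 3.1183


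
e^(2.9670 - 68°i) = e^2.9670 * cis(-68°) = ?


e^2.9670 = 19.43353
cos(-68°) = 0.374607
sin(-68°) = -0.927184
Real = 19.43353*0.374607 = 7.2799
Imag = 19.43353*(-0.927184) = -18.0185

7.2799 - 18.0185i


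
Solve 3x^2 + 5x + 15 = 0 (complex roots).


disc = 5^2 - 4*3*15 = 25 - 180 = -155
sqrt(|disc|) = sqrt(155) = 12.4499
Real part = -5/(2*3) = -0.8333
Imag part = 12.4499/(2*3) = 2.0750

-0.8333 ± 2.0750i


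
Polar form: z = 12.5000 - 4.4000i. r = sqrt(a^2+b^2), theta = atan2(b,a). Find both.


r = sqrt(156.25+19.36) = sqrt(175.61) = 13.2518
theta = atan2(-4.4, 12.5) = -19.3921 degrees

r = 13.2518, theta = -19.3921 degrees


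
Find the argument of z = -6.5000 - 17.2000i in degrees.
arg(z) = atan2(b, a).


Re = -6.5, Im = -17.2
arg = atan2(-17.2, -6.5) = -110.7019 degrees

arg(z) = -110.7019 degrees


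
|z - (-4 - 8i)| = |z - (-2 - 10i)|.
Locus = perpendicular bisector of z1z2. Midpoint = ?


Equal distances means the locus is the perpendicular bisector of z1 and z2.
Midpoint = ((-4+(-2))/2, (-8+(-10))/2) = (-3.0000, -9.0000)

Perpendicular bisector through (-3.0000, -9.0000)


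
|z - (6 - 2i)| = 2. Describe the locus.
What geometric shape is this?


|z - z0| = r is a circle with center z0 and radius r.
Center = (6, -2), radius = 2

Circle with center (6, -2) and radius 2


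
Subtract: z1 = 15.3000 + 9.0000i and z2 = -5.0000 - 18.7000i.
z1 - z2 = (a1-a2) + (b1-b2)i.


Real: 15.3 + 5 = 20.3
Imag: 9 + 18.7 = 27.7

20.3000 + 27.7000i


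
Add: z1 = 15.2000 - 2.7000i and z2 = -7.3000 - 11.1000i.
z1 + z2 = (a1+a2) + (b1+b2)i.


Real: 15.2 - 7.3 = 7.9
Imag: -2.7 - 11.1 = -13.8

7.9000 - 13.8000i


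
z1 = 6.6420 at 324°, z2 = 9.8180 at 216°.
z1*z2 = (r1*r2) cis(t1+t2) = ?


r = 6.6420 * 9.8180 = 65.2112
theta = 324° + 216° = 540° = 180° (mod 360)

65.2112 cis(180°)


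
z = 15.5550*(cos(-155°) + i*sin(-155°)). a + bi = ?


a = 15.5550*cos(-155°) = 15.5550*(-0.906308) = -14.0976
b = 15.5550*sin(-155°) = 15.5550*(-0.422618) = -6.5738

-14.0976 - 6.5738i


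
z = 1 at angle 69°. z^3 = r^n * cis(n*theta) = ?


r^3 = 1^3 = 1
n*theta = 3*69° = 207° = 207° (mod 360)
a = 1*cos(207°) = -0.8910
b = 1*sin(207°) = -0.4540

1 cis(207°) = -0.8910 - 0.4540i


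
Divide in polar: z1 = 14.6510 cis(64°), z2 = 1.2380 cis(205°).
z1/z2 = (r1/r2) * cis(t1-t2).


r = 14.6510 / 1.2380 = 11.8344
theta = 64° - 205° = -141° = 219° (mod 360)

11.8344 cis(219°)


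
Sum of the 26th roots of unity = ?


The sum of all 26th roots of unity is 0.
Geometric series: (1 - w^26)/(1 - w) = (1-1)/(1-w) = 0 since w^26 = 1, w ≠ 1.
Alternatively: coefficient of z^25 in z^26 - 1 is 0.

0


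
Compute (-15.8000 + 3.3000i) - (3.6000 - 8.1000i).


Real: -15.8 - 3.6 = -19.4
Imag: 3.3 + 8.1 = 11.4

-19.4000 + 11.4000i


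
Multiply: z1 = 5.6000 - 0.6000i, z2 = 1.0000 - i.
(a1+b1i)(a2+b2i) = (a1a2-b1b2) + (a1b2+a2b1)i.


Real = 5.6*1 - (-0.6)*(-1) = 5.6 - 0.6 = 5
Imag = 5.6*(-1) + 1*(-0.6) = -5.6 - (0.6) = -6.2

5.0000 - 6.2000i


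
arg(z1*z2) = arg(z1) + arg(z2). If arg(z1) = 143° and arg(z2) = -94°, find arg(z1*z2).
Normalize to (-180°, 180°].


arg(z1*z2) = 143° - 94° = 49°
Normalized to (-180°, 180°]: 49°

49°


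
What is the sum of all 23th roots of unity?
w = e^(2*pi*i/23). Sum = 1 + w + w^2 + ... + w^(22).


The sum of all 23th roots of unity is 0.
Geometric series: (1 - w^23)/(1 - w) = (1-1)/(1-w) = 0 since w^23 = 1, w ≠ 1.
Alternatively: coefficient of z^22 in z^23 - 1 is 0.

0


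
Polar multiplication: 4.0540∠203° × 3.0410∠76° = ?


r = 4.0540 * 3.0410 = 12.3282
theta = 203° + 76° = 279° = 279° (mod 360)

12.3282 cis(279°)


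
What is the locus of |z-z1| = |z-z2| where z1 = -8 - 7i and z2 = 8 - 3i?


Equal distances means the locus is the perpendicular bisector of z1 and z2.
Midpoint = ((-8+8)/2, (-7+(-3))/2) = (0, -5.0000)

Perpendicular bisector through (0, -5.0000)


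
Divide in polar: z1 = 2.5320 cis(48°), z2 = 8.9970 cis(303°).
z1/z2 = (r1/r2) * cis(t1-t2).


r = 2.5320 / 8.9970 = 0.2814
theta = 48° - 303° = -255° = 105° (mod 360)

0.2814 cis(105°)


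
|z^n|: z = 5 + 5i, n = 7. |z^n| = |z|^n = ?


|z| = sqrt(25+25) = sqrt(50) = 7.0711
|z^7| = |z|^7 = (sqrt(50))^7 = 50^3 * sqrt(50) = 125000*sqrt(50)

|z^7| = 125000*sqrt(50) ≈ 883883.4765


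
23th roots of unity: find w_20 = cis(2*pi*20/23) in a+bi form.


Angle = 360*20/23 = 313.0435°
a = cos(313.0435°) = 0.6826
b = sin(313.0435°) = -0.7308

0.6826 - 0.7308i


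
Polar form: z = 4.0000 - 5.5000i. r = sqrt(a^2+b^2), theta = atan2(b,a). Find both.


r = sqrt(16+30.25) = sqrt(46.25) = 6.8007
theta = atan2(-5.5, 4) = -53.9726 degrees

r = 6.8007, theta = -53.9726 degrees


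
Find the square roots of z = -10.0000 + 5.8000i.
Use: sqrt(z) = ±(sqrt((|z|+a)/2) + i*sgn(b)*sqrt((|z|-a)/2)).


|z| = sqrt(100+33.64) = 11.5603
sqrt((|z|+a)/2) = sqrt((11.5603+(-10))/2) = sqrt(0.7801) = 0.8833
sqrt((|z|-a)/2) = sqrt((11.5603-(-10))/2) = sqrt(10.7801) = 3.2833

±(0.8833 + 3.2833i) i.e. 0.8833 + 3.2833i and -0.8833 - 3.2833i


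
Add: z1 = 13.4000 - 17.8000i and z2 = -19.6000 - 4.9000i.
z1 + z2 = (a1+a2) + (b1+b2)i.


Real: 13.4 - 19.6 = -6.2
Imag: -17.8 - 4.9 = -22.7

-6.2000 - 22.7000i


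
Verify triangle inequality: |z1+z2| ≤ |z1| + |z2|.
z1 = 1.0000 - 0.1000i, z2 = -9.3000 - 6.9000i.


|z1| = sqrt(1^2 + (-0.1)^2) = sqrt(1.01) = 1.0050
|z2| = sqrt((-9.3)^2 + (-6.9)^2) = sqrt(134.1) = 11.5802
z1+z2 = -8.3000 - 7.0000i
|z1+z2| = sqrt(117.89) = 10.8577
|z1|+|z2| = 1.0050 + 11.5802 = 12.5852

|z1+z2| = 10.8577 ≤ |z1|+|z2| = 12.5852 (verified)


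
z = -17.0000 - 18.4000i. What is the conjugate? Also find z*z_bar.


z_bar = -17.0000 + 18.4000i
z*z_bar = (-17)^2 + (-18.4)^2 = 289 + 338.56 = 627.56

z_bar = -17.0000 + 18.4000i, z*z_bar = 627.56


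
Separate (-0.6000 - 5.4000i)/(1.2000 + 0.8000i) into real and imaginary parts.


Multiply by conjugate: (-0.6000 - 5.4000i)(1.2000 - 0.8000i) / (1.2^2 + 0.8^2)
Numerator real = -0.6*1.2 - (5.4)*0.8 = -5.04
Numerator imag = -5.4*1.2 - (-0.6)*0.8 = -6
Denominator = 2.08
Re(z) = -5.04/2.08 = -2.4231
Im(z) = -6/2.08 = -2.8846

Re(z) = -2.4231, Im(z) = -2.8846


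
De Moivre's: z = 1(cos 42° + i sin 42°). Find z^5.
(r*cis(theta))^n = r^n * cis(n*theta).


r^5 = 1^5 = 1
n*theta = 5*42° = 210° = 210° (mod 360)
a = 1*cos(210°) = -0.8660
b = 1*sin(210°) = -0.5000

1 cis(210°) = -0.8660 - 0.5000i


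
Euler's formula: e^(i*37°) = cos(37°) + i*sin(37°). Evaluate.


cos(37°) = 0.7986
sin(37°) = 0.6018

e^(i*37°) = 0.7986 + 0.6018i


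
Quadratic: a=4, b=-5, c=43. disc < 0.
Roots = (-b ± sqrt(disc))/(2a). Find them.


disc = (-5)^2 - 4*4*43 = 25 - 688 = -663
sqrt(|disc|) = sqrt(663) = 25.7488
Real part = 5/(2*4) = 0.6250
Imag part = 25.7488/(2*4) = 3.2186

0.6250 ± 3.2186i


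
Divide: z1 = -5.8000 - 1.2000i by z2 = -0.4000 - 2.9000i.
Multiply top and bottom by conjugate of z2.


Conjugate of z2 = -0.4000 + 2.9000i
Numerator: (-5.8000 - 1.2000i)(-0.4000 + 2.9000i) = 5.8000 - 16.3400i
Denominator: (-0.4)^2 + (-2.9)^2 = 8.57
Result = (5.8000 - 16.3400i)/8.57

0.6768 - 1.9067i


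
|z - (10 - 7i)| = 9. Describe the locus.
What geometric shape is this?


|z - z0| = r is a circle with center z0 and radius r.
Center = (10, -7), radius = 9

Circle with center (10, -7) and radius 9


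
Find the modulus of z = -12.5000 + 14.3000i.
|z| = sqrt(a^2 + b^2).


|z| = sqrt((-12.5)^2 + 14.3^2) = sqrt(156.25 + 204.49) = sqrt(360.74) = 18.9932

|z| = 18.9932


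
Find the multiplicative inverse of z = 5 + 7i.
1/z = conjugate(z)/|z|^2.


|z|^2 = 25+49 = 74
1/z = (5 - 7i)/74

1/z = 0.0676 - 0.0946i


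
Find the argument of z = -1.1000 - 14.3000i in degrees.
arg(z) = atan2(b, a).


Re = -1.1, Im = -14.3
arg = atan2(-14.3, -1.1) = -94.3987 degrees

arg(z) = -94.3987 degrees


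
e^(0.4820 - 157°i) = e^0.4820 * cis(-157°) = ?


e^0.4820 = 1.6193
cos(-157°) = -0.9205
sin(-157°) = -0.3907
Real = 1.6193*(-0.9205) = -1.4906
Imag = 1.6193*(-0.3907) = -0.6327

-1.4906 - 0.6327i


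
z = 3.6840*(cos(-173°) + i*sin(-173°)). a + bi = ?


a = 3.6840*cos(-173°) = 3.6840*(-0.992546) = -3.6565
b = 3.6840*sin(-173°) = 3.6840*(-0.12187) = -0.4490

-3.6565 - 0.4490i


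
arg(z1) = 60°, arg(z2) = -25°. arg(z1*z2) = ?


arg(z1*z2) = 60° - 25° = 35°
Normalized to (-180°, 180°]: 35°

35°


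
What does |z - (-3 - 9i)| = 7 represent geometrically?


|z - z0| = r is a circle with center z0 and radius r.
Center = (-3, -9), radius = 7

Circle with center (-3, -9) and radius 7


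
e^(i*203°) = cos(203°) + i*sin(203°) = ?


cos(203°) = -0.9205
sin(203°) = -0.3907

e^(i*203°) = -0.9205 - 0.3907i


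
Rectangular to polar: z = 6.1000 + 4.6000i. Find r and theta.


r = sqrt(37.21+21.16) = sqrt(58.37) = 7.6400
theta = atan2(4.6, 6.1) = 37.0199 degrees

r = 7.6400, theta = 37.0199 degrees


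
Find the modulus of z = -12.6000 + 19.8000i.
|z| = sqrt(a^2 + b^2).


|z| = sqrt((-12.6)^2 + 19.8^2) = sqrt(158.76 + 392.04) = sqrt(550.8) = 23.4691

|z| = 23.4691


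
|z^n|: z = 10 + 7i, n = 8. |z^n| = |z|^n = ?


|z| = sqrt(100+49) = sqrt(149) = 12.2066
|z^8| = |z|^8 = (sqrt(149))^8 = 149^4 = 492884401

|z^8| = 492884401


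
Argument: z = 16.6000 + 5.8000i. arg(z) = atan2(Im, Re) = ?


Re = 16.6, Im = 5.8
arg = atan2(5.8, 16.6) = 19.2593 degrees

arg(z) = 19.2593 degrees


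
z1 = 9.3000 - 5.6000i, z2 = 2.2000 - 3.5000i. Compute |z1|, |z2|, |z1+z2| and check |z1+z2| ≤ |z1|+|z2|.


|z1| = sqrt(9.3^2 + (-5.6)^2) = sqrt(117.85) = 10.8559
|z2| = sqrt(2.2^2 + (-3.5)^2) = sqrt(17.09) = 4.1340
z1+z2 = 11.5000 - 9.1000i
|z1+z2| = sqrt(215.06) = 14.6649
|z1|+|z2| = 10.8559 + 4.1340 = 14.9899

|z1+z2| = 14.6649 ≤ |z1|+|z2| = 14.9899 (verified)


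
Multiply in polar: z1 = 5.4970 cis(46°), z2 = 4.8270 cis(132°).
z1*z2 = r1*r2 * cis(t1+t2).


r = 5.4970 * 4.8270 = 26.5340
theta = 46° + 132° = 178° = 178° (mod 360)

26.5340 cis(178°)


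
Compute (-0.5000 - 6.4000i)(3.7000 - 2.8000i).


Real = -0.5*3.7 - (-6.4)*(-2.8) = -1.85 - 17.92 = -19.77
Imag = -0.5*(-2.8) + 3.7*(-6.4) = 1.4 - (23.68) = -22.28

-19.7700 - 22.2800i


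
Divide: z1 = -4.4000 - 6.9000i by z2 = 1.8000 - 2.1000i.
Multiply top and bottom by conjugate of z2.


Conjugate of z2 = 1.8000 + 2.1000i
Numerator: (-4.4000 - 6.9000i)(1.8000 + 2.1000i) = 6.5700 - 21.6600i
Denominator: 1.8^2 + (-2.1)^2 = 7.65
Result = (6.5700 - 21.6600i)/7.65

0.8588 - 2.8314i


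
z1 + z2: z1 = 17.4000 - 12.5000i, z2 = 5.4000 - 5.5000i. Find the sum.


Real: 17.4 + 5.4 = 22.8
Imag: -12.5 - 5.5 = -18

22.8000 - 18.0000i


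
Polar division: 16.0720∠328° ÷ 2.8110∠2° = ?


r = 16.0720 / 2.8110 = 5.7175
theta = 328° - 2° = 326° = 326° (mod 360)

5.7175 cis(326°)


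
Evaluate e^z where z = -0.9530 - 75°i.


e^-0.9530 = 0.38558
cos(-75°) = 0.2588
sin(-75°) = -0.9659
Real = 0.38558*0.2588 = 0.0998
Imag = 0.38558*(-0.9659) = -0.3724

0.0998 - 0.3724i


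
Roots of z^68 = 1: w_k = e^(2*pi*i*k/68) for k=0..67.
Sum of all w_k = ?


The sum of all 68th roots of unity is 0.
Geometric series: (1 - w^68)/(1 - w) = (1-1)/(1-w) = 0 since w^68 = 1, w ≠ 1.
Alternatively: coefficient of z^67 in z^68 - 1 is 0.

0


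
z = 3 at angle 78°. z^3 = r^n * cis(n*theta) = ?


r^3 = 3^3 = 27
n*theta = 3*78° = 234° = 234° (mod 360)
a = 27*cos(234°) = -15.8702
b = 27*sin(234°) = -21.8435

27 cis(234°) = -15.8702 - 21.8435i


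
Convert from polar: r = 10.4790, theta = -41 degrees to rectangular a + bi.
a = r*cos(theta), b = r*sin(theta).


a = 10.4790*cos(-41°) = 10.4790*0.75471 = 7.9086
b = 10.4790*sin(-41°) = 10.4790*(-0.656059) = -6.8748

7.9086 - 6.8748i


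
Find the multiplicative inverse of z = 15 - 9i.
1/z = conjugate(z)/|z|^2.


|z|^2 = 225+81 = 306
1/z = (15 + 9i)/306

1/z = 0.0490 + 0.0294i


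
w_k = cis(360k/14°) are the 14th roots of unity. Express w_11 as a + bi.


Angle = 360*11/14 = 282.8571°
a = cos(282.8571°) = 0.2225
b = sin(282.8571°) = -0.9749

0.2225 - 0.9749i


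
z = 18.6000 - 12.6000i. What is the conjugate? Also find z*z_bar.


z_bar = 18.6000 + 12.6000i
z*z_bar = 18.6^2 + (-12.6)^2 = 345.96 + 158.76 = 504.72

z_bar = 18.6000 + 12.6000i, z*z_bar = 504.72


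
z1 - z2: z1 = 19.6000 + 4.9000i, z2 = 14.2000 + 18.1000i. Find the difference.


Real: 19.6 - 14.2 = 5.4
Imag: 4.9 - 18.1 = -13.2

5.4000 - 13.2000i


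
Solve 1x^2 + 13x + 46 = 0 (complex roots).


disc = 13^2 - 4*1*46 = 169 - 184 = -15
sqrt(|disc|) = sqrt(15) = 3.8730
Real part = -13/(2*1) = -6.5000
Imag part = 3.8730/(2*1) = 1.9365

-6.5000 ± 1.9365i


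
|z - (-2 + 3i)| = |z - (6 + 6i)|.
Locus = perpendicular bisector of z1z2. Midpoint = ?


Equal distances means the locus is the perpendicular bisector of z1 and z2.
Midpoint = ((-2+6)/2, (3+6)/2) = (2.0000, 4.5000)

Perpendicular bisector through (2.0000, 4.5000)


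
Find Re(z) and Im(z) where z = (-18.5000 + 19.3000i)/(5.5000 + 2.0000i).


Multiply by conjugate: (-18.5000 + 19.3000i)(5.5000 - 2.0000i) / (5.5^2 + 2^2)
Numerator real = -18.5*5.5 + 19.3*2 = -63.15
Numerator imag = 19.3*5.5 - (-18.5)*2 = 143.15
Denominator = 34.25
Re(z) = -63.15/34.25 = -1.8438
Im(z) = 143.15/34.25 = 4.1796

Re(z) = -1.8438, Im(z) = 4.1796


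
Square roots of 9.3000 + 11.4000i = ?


|z| = sqrt(86.49+129.96) = 14.7122
sqrt((|z|+a)/2) = sqrt((14.7122+9.3)/2) = sqrt(12.0061) = 3.4650
sqrt((|z|-a)/2) = sqrt((14.7122-9.3)/2) = sqrt(2.7061) = 1.6450

±(3.4650 + 1.6450i) i.e. 3.4650 + 1.6450i and -3.4650 - 1.6450i


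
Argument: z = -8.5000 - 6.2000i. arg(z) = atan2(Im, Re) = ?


Re = -8.5, Im = -6.2
arg = atan2(-6.2, -8.5) = -143.8925 degrees

arg(z) = -143.8925 degrees


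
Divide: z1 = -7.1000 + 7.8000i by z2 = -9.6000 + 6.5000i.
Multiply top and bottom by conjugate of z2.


Conjugate of z2 = -9.6000 - 6.5000i
Numerator: (-7.1000 + 7.8000i)(-9.6000 - 6.5000i) = 118.8600 - 28.7300i
Denominator: (-9.6)^2 + 6.5^2 = 134.41
Result = (118.8600 - 28.7300i)/134.41

0.8843 - 0.2137i


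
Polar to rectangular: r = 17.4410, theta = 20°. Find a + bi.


a = 17.4410*cos(20°) = 17.4410*0.939693 = 16.3892
b = 17.4410*sin(20°) = 17.4410*0.34202 = 5.9652

16.3892 + 5.9652i


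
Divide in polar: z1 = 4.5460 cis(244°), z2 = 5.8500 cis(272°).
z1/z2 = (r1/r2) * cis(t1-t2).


r = 4.5460 / 5.8500 = 0.7771
theta = 244° - 272° = -28° = 332° (mod 360)

0.7771 cis(332°)


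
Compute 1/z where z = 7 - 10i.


|z|^2 = 49+100 = 149
1/z = (7 + 10i)/149

1/z = 0.0470 + 0.0671i


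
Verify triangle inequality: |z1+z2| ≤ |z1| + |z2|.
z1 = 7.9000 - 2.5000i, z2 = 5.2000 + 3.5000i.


|z1| = sqrt(7.9^2 + (-2.5)^2) = sqrt(68.66) = 8.2861
|z2| = sqrt(5.2^2 + 3.5^2) = sqrt(39.29) = 6.2682
z1+z2 = 13.1000 + i
|z1+z2| = sqrt(172.61) = 13.1381
|z1|+|z2| = 8.2861 + 6.2682 = 14.5543

|z1+z2| = 13.1381 ≤ |z1|+|z2| = 14.5543 (verified)


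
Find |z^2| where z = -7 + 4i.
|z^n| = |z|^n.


|z| = sqrt(49+16) = sqrt(65) = 8.0623
|z^2| = |z|^2 = (sqrt(65))^2 = 65

|z^2| = 65


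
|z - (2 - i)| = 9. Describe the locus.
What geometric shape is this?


|z - z0| = r is a circle with center z0 and radius r.
Center = (2, -1), radius = 9

Circle with center (2, -1) and radius 9


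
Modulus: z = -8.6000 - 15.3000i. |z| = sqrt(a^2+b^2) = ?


|z| = sqrt((-8.6)^2 + (-15.3)^2) = sqrt(73.96 + 234.09) = sqrt(308.05) = 17.5514

|z| = 17.5514


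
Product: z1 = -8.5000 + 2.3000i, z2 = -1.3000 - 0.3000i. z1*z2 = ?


Real = -8.5*(-1.3) - 2.3*(-0.3) = 11.05 - (-0.69) = 11.74
Imag = -8.5*(-0.3) - (1.3)*2.3 = 2.55 - (2.99) = -0.44

11.7400 - 0.4400i


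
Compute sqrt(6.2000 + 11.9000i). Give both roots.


|z| = sqrt(38.44+141.61) = 13.4183
sqrt((|z|+a)/2) = sqrt((13.4183+6.2)/2) = sqrt(9.8091) = 3.1320
sqrt((|z|-a)/2) = sqrt((13.4183-6.2)/2) = sqrt(3.6091) = 1.8998

±(3.1320 + 1.8998i) i.e. 3.1320 + 1.8998i and -3.1320 - 1.8998i


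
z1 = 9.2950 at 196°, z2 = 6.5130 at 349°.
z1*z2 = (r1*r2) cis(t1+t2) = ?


r = 9.2950 * 6.5130 = 60.5383
theta = 196° + 349° = 545° = 185° (mod 360)

60.5383 cis(185°)


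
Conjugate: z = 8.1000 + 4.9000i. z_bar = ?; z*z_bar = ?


z_bar = 8.1000 - 4.9000i
z*z_bar = 8.1^2 + 4.9^2 = 65.61 + 24.01 = 89.62

z_bar = 8.1000 - 4.9000i, z*z_bar = 89.62


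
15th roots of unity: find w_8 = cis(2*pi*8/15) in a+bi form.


Angle = 360*8/15 = 192°
a = cos(192°) = -0.9781
b = sin(192°) = -0.2079

-0.9781 - 0.2079i


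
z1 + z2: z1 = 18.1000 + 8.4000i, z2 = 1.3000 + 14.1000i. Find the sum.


Real: 18.1 + 1.3 = 19.4
Imag: 8.4 + 14.1 = 22.5

19.4000 + 22.5000i


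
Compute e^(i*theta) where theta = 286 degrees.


cos(286°) = 0.2756
sin(286°) = -0.9613

e^(i*286°) = 0.2756 - 0.9613i


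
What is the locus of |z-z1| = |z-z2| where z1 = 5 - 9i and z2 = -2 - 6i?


Equal distances means the locus is the perpendicular bisector of z1 and z2.
Midpoint = ((5+(-2))/2, (-9+(-6))/2) = (1.5000, -7.5000)

Perpendicular bisector through (1.5000, -7.5000)


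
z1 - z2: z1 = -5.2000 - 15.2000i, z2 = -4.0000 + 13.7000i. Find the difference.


Real: -5.2 + 4 = -1.2
Imag: -15.2 - 13.7 = -28.9

-1.2000 - 28.9000i


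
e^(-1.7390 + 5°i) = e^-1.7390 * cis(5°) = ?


e^-1.7390 = 0.1757
cos(5°) = 0.9962
sin(5°) = 0.0872
Real = 0.1757*0.9962 = 0.1750
Imag = 0.1757*0.0872 = 0.0153

0.1750 + 0.0153i


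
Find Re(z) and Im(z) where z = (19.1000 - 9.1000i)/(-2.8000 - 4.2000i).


Multiply by conjugate: (19.1000 - 9.1000i)(-2.8000 + 4.2000i) / ((-2.8)^2 + (-4.2)^2)
Numerator real = 19.1*(-2.8) - (9.1)*(-4.2) = -15.26
Numerator imag = -9.1*(-2.8) - 19.1*(-4.2) = 105.7
Denominator = 25.48
Re(z) = -15.26/25.48 = -0.5989
Im(z) = 105.7/25.48 = 4.1484

Re(z) = -0.5989, Im(z) = 4.1484


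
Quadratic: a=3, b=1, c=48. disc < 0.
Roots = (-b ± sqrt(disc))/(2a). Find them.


disc = 1^2 - 4*3*48 = 1 - 576 = -575
sqrt(|disc|) = sqrt(575) = 23.9792
Real part = -1/(2*3) = -0.1667
Imag part = 23.9792/(2*3) = 3.9965

-0.1667 ± 3.9965i


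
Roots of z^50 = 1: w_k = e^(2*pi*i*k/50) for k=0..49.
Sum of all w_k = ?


The sum of all 50th roots of unity is 0.
Geometric series: (1 - w^50)/(1 - w) = (1-1)/(1-w) = 0 since w^50 = 1, w ≠ 1.
Alternatively: coefficient of z^49 in z^50 - 1 is 0.

0


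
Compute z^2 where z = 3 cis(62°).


r^2 = 3^2 = 9
n*theta = 2*62° = 124° = 124° (mod 360)
a = 9*cos(124°) = -5.0327
b = 9*sin(124°) = 7.4613

9 cis(124°) = -5.0327 + 7.4613i


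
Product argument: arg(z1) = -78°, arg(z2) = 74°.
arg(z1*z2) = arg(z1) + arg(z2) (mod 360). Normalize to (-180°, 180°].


arg(z1*z2) = -78° + 74° = -4°
Normalized to (-180°, 180°]: -4°

-4°


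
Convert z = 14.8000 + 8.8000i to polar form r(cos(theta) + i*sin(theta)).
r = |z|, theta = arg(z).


r = sqrt(219.04+77.44) = sqrt(296.48) = 17.2186
theta = atan2(8.8, 14.8) = 30.7355 degrees

r = 17.2186, theta = 30.7355 degrees


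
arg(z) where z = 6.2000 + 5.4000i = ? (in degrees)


Re = 6.2, Im = 5.4
arg = atan2(5.4, 6.2) = 41.0548 degrees

arg(z) = 41.0548 degrees


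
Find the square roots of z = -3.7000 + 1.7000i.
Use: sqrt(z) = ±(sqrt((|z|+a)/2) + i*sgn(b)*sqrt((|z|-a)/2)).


|z| = sqrt(13.69+2.89) = 4.0719
sqrt((|z|+a)/2) = sqrt((4.0719+(-3.7))/2) = sqrt(0.1859) = 0.4312
sqrt((|z|-a)/2) = sqrt((4.0719-(-3.7))/2) = sqrt(3.8859) = 1.9713

±(0.4312 + 1.9713i) i.e. 0.4312 + 1.9713i and -0.4312 - 1.9713i


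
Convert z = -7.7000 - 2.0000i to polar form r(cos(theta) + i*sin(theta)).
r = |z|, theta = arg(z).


r = sqrt(59.29+4) = sqrt(63.29) = 7.9555
theta = atan2(-2, -7.7) = -165.4397 degrees

r = 7.9555, theta = -165.4397 degrees


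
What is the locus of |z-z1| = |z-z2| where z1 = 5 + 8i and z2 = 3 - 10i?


Equal distances means the locus is the perpendicular bisector of z1 and z2.
Midpoint = ((5+3)/2, (8+(-10))/2) = (4.0000, -1.0000)

Perpendicular bisector through (4.0000, -1.0000)


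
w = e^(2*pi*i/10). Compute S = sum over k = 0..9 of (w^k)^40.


The roots are w_k = w^k with w = e^(2*pi*i/10), and (w^k)^40 = (w^40)^k.
So S = 1 + u + u^2 + ... + u^(9) with u = w^40.
40 = 4*10 + 0, so 40 is a multiple of 10 and u = (w^10)^4 = 1.
Every one of the 10 terms equals 1: S = 10

S = 10


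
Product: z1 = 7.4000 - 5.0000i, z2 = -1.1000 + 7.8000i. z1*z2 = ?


Real = 7.4*(-1.1) - (-5)*7.8 = -8.14 - (-39) = 30.86
Imag = 7.4*7.8 - (1.1)*(-5) = 57.72 + 5.5 = 63.22

30.8600 + 63.2200i


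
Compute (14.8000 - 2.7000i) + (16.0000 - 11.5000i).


Real: 14.8 + 16 = 30.8
Imag: -2.7 - 11.5 = -14.2

30.8000 - 14.2000i


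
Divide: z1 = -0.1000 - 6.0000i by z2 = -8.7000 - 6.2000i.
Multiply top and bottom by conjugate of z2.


Conjugate of z2 = -8.7000 + 6.2000i
Numerator: (-0.1000 - 6.0000i)(-8.7000 + 6.2000i) = 38.0700 + 51.5800i
Denominator: (-8.7)^2 + (-6.2)^2 = 114.13
Result = (38.0700 + 51.5800i)/114.13

0.3336 + 0.4519i


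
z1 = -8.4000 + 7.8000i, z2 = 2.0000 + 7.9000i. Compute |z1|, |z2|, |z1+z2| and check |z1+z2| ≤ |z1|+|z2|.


|z1| = sqrt((-8.4)^2 + 7.8^2) = sqrt(131.4) = 11.4630
|z2| = sqrt(2^2 + 7.9^2) = sqrt(66.41) = 8.1492
z1+z2 = -6.4000 + 15.7000i
|z1+z2| = sqrt(287.45) = 16.9544
|z1|+|z2| = 11.4630 + 8.1492 = 19.6122

|z1+z2| = 16.9544 ≤ |z1|+|z2| = 19.6122 (verified)


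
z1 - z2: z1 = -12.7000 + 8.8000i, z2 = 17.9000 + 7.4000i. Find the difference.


Real: -12.7 - 17.9 = -30.6
Imag: 8.8 - 7.4 = 1.4

-30.6000 + 1.4000i


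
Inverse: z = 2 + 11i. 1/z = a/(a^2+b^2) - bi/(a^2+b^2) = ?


|z|^2 = 4+121 = 125
1/z = (2 - 11i)/125

1/z = 0.0160 - 0.0880i


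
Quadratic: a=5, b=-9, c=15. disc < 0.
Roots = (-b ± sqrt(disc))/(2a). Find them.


disc = (-9)^2 - 4*5*15 = 81 - 300 = -219
sqrt(|disc|) = sqrt(219) = 14.7986
Real part = 9/(2*5) = 0.9000
Imag part = 14.7986/(2*5) = 1.4799

0.9000 ± 1.4799i


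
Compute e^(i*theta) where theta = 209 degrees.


cos(209°) = -0.8746
sin(209°) = -0.4848

e^(i*209°) = -0.8746 - 0.4848i


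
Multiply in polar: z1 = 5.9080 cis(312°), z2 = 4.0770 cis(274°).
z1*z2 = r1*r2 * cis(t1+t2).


r = 5.9080 * 4.0770 = 24.0869
theta = 312° + 274° = 586° = 226° (mod 360)

24.0869 cis(226°)


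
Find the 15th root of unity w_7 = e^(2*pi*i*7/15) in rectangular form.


Angle = 360*7/15 = 168°
a = cos(168°) = -0.9781
b = sin(168°) = 0.2079

-0.9781 + 0.2079i


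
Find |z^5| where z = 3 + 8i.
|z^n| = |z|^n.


|z| = sqrt(9+64) = sqrt(73) = 8.5440
|z^5| = |z|^5 = (sqrt(73))^5 = 73^2 * sqrt(73) = 5329*sqrt(73)

|z^5| = 5329*sqrt(73) ≈ 45530.9960


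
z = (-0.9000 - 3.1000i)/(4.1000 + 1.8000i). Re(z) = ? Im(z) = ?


Multiply by conjugate: (-0.9000 - 3.1000i)(4.1000 - 1.8000i) / (4.1^2 + 1.8^2)
Numerator real = -0.9*4.1 - (3.1)*1.8 = -9.27
Numerator imag = -3.1*4.1 - (-0.9)*1.8 = -11.09
Denominator = 20.05
Re(z) = -9.27/20.05 = -0.4623
Im(z) = -11.09/20.05 = -0.5531

Re(z) = -0.4623, Im(z) = -0.5531


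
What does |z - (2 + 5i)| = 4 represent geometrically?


|z - z0| = r is a circle with center z0 and radius r.
Center = (2, 5), radius = 4

Circle with center (2, 5) and radius 4


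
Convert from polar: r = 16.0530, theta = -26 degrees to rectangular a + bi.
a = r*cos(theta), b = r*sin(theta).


a = 16.0530*cos(-26°) = 16.0530*0.89879 = 14.4283
b = 16.0530*sin(-26°) = 16.0530*(-0.43837) = -7.0372

14.4283 - 7.0372i


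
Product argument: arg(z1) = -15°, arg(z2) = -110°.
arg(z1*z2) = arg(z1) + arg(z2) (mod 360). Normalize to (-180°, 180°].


arg(z1*z2) = -15° - 110° = -125°
Normalized to (-180°, 180°]: -125°

-125°


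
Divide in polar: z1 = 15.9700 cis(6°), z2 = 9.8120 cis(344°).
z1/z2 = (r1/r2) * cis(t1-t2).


r = 15.9700 / 9.8120 = 1.6276
theta = 6° - 344° = -338° = 22° (mod 360)

1.6276 cis(22°)


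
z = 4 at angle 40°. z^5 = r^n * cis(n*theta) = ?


r^5 = 4^5 = 1024
n*theta = 5*40° = 200° = 200° (mod 360)
a = 1024*cos(200°) = -962.2452
b = 1024*sin(200°) = -350.2286

1024 cis(200°) = -962.2452 - 350.2286i


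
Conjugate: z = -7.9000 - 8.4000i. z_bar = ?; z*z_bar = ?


z_bar = -7.9000 + 8.4000i
z*z_bar = (-7.9)^2 + (-8.4)^2 = 62.41 + 70.56 = 132.97

z_bar = -7.9000 + 8.4000i, z*z_bar = 132.97


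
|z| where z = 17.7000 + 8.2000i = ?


|z| = sqrt(17.7^2 + 8.2^2) = sqrt(313.29 + 67.24) = sqrt(380.53) = 19.5072

|z| = 19.5072


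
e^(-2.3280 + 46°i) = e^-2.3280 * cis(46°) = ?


e^-2.3280 = 0.0975
cos(46°) = 0.6947
sin(46°) = 0.7193
Real = 0.0975*0.6947 = 0.0677
Imag = 0.0975*0.7193 = 0.0701

0.0677 + 0.0701i


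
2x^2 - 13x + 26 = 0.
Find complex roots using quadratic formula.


disc = (-13)^2 - 4*2*26 = 169 - 208 = -39
sqrt(|disc|) = sqrt(39) = 6.2450
Real part = 13/(2*2) = 3.2500
Imag part = 6.2450/(2*2) = 1.5612

3.2500 ± 1.5612i


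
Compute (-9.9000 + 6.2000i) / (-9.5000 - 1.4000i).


Conjugate of z2 = -9.5000 + 1.4000i
Numerator: (-9.9000 + 6.2000i)(-9.5000 + 1.4000i) = 85.3700 - 72.7600i
Denominator: (-9.5)^2 + (-1.4)^2 = 92.21
Result = (85.3700 - 72.7600i)/92.21

0.9258 - 0.7891i


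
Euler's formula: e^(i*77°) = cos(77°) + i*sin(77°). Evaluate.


cos(77°) = 0.2250
sin(77°) = 0.9744

e^(i*77°) = 0.2250 + 0.9744i


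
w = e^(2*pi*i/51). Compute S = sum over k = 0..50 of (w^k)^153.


The roots are w_k = w^k with w = e^(2*pi*i/51), and (w^k)^153 = (w^153)^k.
So S = 1 + u + u^2 + ... + u^(50) with u = w^153.
153 = 3*51 + 0, so 153 is a multiple of 51 and u = (w^51)^3 = 1.
Every one of the 51 terms equals 1: S = 51

S = 51


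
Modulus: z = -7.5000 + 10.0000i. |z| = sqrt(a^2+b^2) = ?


|z| = sqrt((-7.5)^2 + 10^2) = sqrt(56.25 + 100) = sqrt(156.25) = 12.5000

|z| = 12.5000


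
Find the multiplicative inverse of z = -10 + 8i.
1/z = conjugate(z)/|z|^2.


|z|^2 = 100+64 = 164
1/z = (-10 - 8i)/164

1/z = -0.0610 - 0.0488i


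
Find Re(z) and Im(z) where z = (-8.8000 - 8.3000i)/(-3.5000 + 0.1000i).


Multiply by conjugate: (-8.8000 - 8.3000i)(-3.5000 - 0.1000i) / ((-3.5)^2 + 0.1^2)
Numerator real = -8.8*(-3.5) - (8.3)*0.1 = 29.97
Numerator imag = -8.3*(-3.5) - (-8.8)*0.1 = 29.93
Denominator = 12.26
Re(z) = 29.97/12.26 = 2.4445
Im(z) = 29.93/12.26 = 2.4413

Re(z) = 2.4445, Im(z) = 2.4413


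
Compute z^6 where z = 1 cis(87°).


r^6 = 1^6 = 1
n*theta = 6*87° = 522° = 162° (mod 360)
a = 1*cos(162°) = -0.9511
b = 1*sin(162°) = 0.3090

1 cis(162°) = -0.9511 + 0.3090i


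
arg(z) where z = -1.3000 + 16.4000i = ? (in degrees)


Re = -1.3, Im = 16.4
arg = atan2(16.4, -1.3) = 94.5323 degrees

arg(z) = 94.5323 degrees


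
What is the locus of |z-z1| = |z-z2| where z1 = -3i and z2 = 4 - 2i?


Equal distances means the locus is the perpendicular bisector of z1 and z2.
Midpoint = ((0+4)/2, (-3+(-2))/2) = (2.0000, -2.5000)

Perpendicular bisector through (2.0000, -2.5000)


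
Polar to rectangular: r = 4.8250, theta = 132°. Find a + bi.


a = 4.8250*cos(132°) = 4.8250*(-0.66913) = -3.2286
b = 4.8250*sin(132°) = 4.8250*0.74314 = 3.5857

-3.2286 + 3.5857i


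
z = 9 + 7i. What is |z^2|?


|z| = sqrt(81+49) = sqrt(130) = 11.4018
|z^2| = |z|^2 = (sqrt(130))^2 = 130

|z^2| = 130


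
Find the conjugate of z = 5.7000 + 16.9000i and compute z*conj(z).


z_bar = 5.7000 - 16.9000i
z*z_bar = 5.7^2 + 16.9^2 = 32.49 + 285.61 = 318.1

z_bar = 5.7000 - 16.9000i, z*z_bar = 318.1


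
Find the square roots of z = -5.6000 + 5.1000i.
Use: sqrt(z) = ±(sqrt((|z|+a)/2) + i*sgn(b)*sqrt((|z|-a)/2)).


|z| = sqrt(31.36+26.01) = 7.5743
sqrt((|z|+a)/2) = sqrt((7.5743+(-5.6))/2) = sqrt(0.9871) = 0.9936
sqrt((|z|-a)/2) = sqrt((7.5743-(-5.6))/2) = sqrt(6.5871) = 2.5665

±(0.9936 + 2.5665i) i.e. 0.9936 + 2.5665i and -0.9936 - 2.5665i


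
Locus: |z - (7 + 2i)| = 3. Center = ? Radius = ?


|z - z0| = r is a circle with center z0 and radius r.
Center = (7, 2), radius = 3

Circle with center (7, 2) and radius 3


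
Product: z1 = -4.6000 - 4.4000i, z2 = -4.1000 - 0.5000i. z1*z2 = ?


Real = -4.6*(-4.1) - (-4.4)*(-0.5) = 18.86 - 2.2 = 16.66
Imag = -4.6*(-0.5) - (4.1)*(-4.4) = 2.3 + 18.04 = 20.34

16.6600 + 20.3400i


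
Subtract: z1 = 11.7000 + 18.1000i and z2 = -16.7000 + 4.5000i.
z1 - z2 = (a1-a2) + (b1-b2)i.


Real: 11.7 + 16.7 = 28.4
Imag: 18.1 - 4.5 = 13.6

28.4000 + 13.6000i


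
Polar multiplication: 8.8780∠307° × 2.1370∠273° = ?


r = 8.8780 * 2.1370 = 18.9723
theta = 307° + 273° = 580° = 220° (mod 360)

18.9723 cis(220°)


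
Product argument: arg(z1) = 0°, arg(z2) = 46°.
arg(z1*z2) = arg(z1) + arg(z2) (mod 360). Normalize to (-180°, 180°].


arg(z1*z2) = 0° + 46° = 46°
Normalized to (-180°, 180°]: 46°

46°


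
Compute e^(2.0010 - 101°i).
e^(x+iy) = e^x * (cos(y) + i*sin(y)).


e^2.0010 = 7.39645
cos(-101°) = -0.19081
sin(-101°) = -0.98163
Real = 7.39645*(-0.19081) = -1.4113
Imag = 7.39645*(-0.98163) = -7.2606

-1.4113 - 7.2606i


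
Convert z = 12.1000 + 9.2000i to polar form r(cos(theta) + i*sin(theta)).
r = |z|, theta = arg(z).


r = sqrt(146.41+84.64) = sqrt(231.05) = 15.2003
theta = atan2(9.2, 12.1) = 37.2468 degrees

r = 15.2003, theta = 37.2468 degrees


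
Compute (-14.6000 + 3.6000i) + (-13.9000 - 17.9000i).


Real: -14.6 - 13.9 = -28.5
Imag: 3.6 - 17.9 = -14.3

-28.5000 - 14.3000i


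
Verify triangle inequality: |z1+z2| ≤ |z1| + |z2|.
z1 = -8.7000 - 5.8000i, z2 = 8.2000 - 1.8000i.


|z1| = sqrt((-8.7)^2 + (-5.8)^2) = sqrt(109.33) = 10.4561
|z2| = sqrt(8.2^2 + (-1.8)^2) = sqrt(70.48) = 8.3952
z1+z2 = -0.5000 - 7.6000i
|z1+z2| = sqrt(58.01) = 7.6164
|z1|+|z2| = 10.4561 + 8.3952 = 18.8513

|z1+z2| = 7.6164 ≤ |z1|+|z2| = 18.8513 (verified)


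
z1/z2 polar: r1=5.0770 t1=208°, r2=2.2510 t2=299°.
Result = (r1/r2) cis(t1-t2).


r = 5.0770 / 2.2510 = 2.2554
theta = 208° - 299° = -91° = 269° (mod 360)

2.2554 cis(269°)


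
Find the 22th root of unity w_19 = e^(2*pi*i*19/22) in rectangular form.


Angle = 360*19/22 = 310.9091°
a = cos(310.9091°) = 0.6549
b = sin(310.9091°) = -0.7557

0.6549 - 0.7557i


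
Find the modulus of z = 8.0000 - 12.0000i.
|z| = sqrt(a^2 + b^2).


|z| = sqrt(8^2 + (-12)^2) = sqrt(64 + 144) = sqrt(208) = 14.4222

|z| = 14.4222


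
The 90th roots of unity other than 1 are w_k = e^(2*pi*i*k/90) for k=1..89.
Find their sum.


With w = e^(2*pi*i/90), all 90 of the 90th roots of unity w^0 = 1, w, ..., w^(89) sum to 0: 1 + w + ... + w^(89) = (1 - w^90)/(1 - w) = 0 since w^90 = 1, w ≠ 1.
Removing the root 1: w + w^2 + ... + w^(89) = 0 - 1 = -1

Sum = -1


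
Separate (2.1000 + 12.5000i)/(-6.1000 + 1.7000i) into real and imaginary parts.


Multiply by conjugate: (2.1000 + 12.5000i)(-6.1000 - 1.7000i) / ((-6.1)^2 + 1.7^2)
Numerator real = 2.1*(-6.1) + 12.5*1.7 = 8.44
Numerator imag = 12.5*(-6.1) - 2.1*1.7 = -79.82
Denominator = 40.1
Re(z) = 8.44/40.1 = 0.2105
Im(z) = -79.82/40.1 = -1.9905

Re(z) = 0.2105, Im(z) = -1.9905


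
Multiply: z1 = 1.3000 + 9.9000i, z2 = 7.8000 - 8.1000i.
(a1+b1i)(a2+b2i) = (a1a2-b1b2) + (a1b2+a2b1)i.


Real = 1.3*7.8 - 9.9*(-8.1) = 10.14 - (-80.19) = 90.33
Imag = 1.3*(-8.1) + 7.8*9.9 = -10.53 + 77.22 = 66.69

90.3300 + 66.6900i


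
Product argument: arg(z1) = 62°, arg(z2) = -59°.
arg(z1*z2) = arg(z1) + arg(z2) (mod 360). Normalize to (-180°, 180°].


arg(z1*z2) = 62° - 59° = 3°
Normalized to (-180°, 180°]: 3°

3°


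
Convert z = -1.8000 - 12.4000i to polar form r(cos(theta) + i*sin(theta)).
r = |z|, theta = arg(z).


r = sqrt(3.24+153.76) = sqrt(157) = 12.5300
theta = atan2(-12.4, -1.8) = -98.2594 degrees

r = 12.5300, theta = -98.2594 degrees


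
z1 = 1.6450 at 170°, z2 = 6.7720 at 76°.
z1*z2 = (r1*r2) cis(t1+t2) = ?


r = 1.6450 * 6.7720 = 11.1399
theta = 170° + 76° = 246° = 246° (mod 360)

11.1399 cis(246°)


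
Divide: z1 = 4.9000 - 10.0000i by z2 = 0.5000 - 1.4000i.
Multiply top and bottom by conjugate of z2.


Conjugate of z2 = 0.5000 + 1.4000i
Numerator: (4.9000 - 10.0000i)(0.5000 + 1.4000i) = 16.4500 + 1.8600i
Denominator: 0.5^2 + (-1.4)^2 = 2.21
Result = (16.4500 + 1.8600i)/2.21

7.4434 + 0.8416i


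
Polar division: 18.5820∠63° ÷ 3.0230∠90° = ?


r = 18.5820 / 3.0230 = 6.1469
theta = 63° - 90° = -27° = 333° (mod 360)

6.1469 cis(333°)


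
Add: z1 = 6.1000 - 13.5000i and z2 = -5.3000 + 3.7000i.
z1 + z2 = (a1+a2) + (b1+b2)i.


Real: 6.1 - 5.3 = 0.8
Imag: -13.5 + 3.7 = -9.8

0.8000 - 9.8000i


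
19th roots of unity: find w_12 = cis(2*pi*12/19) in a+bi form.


Angle = 360*12/19 = 227.3684°
a = cos(227.3684°) = -0.6773
b = sin(227.3684°) = -0.7357

-0.6773 - 0.7357i


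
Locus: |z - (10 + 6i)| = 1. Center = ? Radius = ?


|z - z0| = r is a circle with center z0 and radius r.
Center = (10, 6), radius = 1

Circle with center (10, 6) and radius 1


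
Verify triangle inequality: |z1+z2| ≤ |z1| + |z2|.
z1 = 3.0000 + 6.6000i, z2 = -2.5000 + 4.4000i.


|z1| = sqrt(3^2 + 6.6^2) = sqrt(52.56) = 7.2498
|z2| = sqrt((-2.5)^2 + 4.4^2) = sqrt(25.61) = 5.0606
z1+z2 = 0.5000 + 11.0000i
|z1+z2| = sqrt(121.25) = 11.0114
|z1|+|z2| = 7.2498 + 5.0606 = 12.3104

|z1+z2| = 11.0114 ≤ |z1|+|z2| = 12.3104 (verified)


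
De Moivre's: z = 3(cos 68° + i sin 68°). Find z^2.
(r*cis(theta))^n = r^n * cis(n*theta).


r^2 = 3^2 = 9
n*theta = 2*68° = 136° = 136° (mod 360)
a = 9*cos(136°) = -6.4741
b = 9*sin(136°) = 6.2519

9 cis(136°) = -6.4741 + 6.2519i


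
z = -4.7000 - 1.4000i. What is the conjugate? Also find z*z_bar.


z_bar = -4.7000 + 1.4000i
z*z_bar = (-4.7)^2 + (-1.4)^2 = 22.09 + 1.96 = 24.05

z_bar = -4.7000 + 1.4000i, z*z_bar = 24.05


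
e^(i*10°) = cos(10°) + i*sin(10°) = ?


cos(10°) = 0.9848
sin(10°) = 0.1736

e^(i*10°) = 0.9848 + 0.1736i


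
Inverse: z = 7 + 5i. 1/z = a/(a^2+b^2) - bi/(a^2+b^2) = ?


|z|^2 = 49+25 = 74
1/z = (7 - 5i)/74

1/z = 0.0946 - 0.0676i
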